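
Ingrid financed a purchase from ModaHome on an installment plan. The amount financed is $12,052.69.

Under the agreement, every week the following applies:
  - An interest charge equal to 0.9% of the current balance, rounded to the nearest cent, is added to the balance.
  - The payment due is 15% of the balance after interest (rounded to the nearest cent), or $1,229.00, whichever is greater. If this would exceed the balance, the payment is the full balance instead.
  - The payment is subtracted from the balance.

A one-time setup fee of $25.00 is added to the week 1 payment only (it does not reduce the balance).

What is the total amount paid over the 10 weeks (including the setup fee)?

Week 1: $12,052.69 +$108.47 interest = $12,161.16; pay $1,824.17 (+ $25.00 fee) → $10,336.99
Week 2: $10,336.99 +$93.03 interest = $10,430.02; pay $1,564.50 → $8,865.52
Week 3: $8,865.52 +$79.79 interest = $8,945.31; pay $1,341.80 → $7,603.51
Week 4: $7,603.51 +$68.43 interest = $7,671.94; pay $1,229.00 → $6,442.94
Week 5: $6,442.94 +$57.99 interest = $6,500.93; pay $1,229.00 → $5,271.93
Week 6: $5,271.93 +$47.45 interest = $5,319.38; pay $1,229.00 → $4,090.38
Week 7: $4,090.38 +$36.81 interest = $4,127.19; pay $1,229.00 → $2,898.19
Week 8: $2,898.19 +$26.08 interest = $2,924.27; pay $1,229.00 → $1,695.27
Week 9: $1,695.27 +$15.26 interest = $1,710.53; pay $1,229.00 → $481.53
Week 10: $481.53 +$4.33 interest = $485.86; pay $485.86 → $0.00
Total paid: $12,615.33

$12,615.33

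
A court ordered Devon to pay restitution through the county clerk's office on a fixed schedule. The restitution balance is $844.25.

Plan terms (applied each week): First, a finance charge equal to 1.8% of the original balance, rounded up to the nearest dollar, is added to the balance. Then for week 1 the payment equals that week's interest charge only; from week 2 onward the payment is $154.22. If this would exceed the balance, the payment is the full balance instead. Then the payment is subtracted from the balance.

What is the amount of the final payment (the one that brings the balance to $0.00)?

$30.93

Week 1: $844.25 +$16.00 interest = $860.25; pay $16.00 → $844.25
Week 2: $844.25 +$16.00 interest = $860.25; pay $154.22 → $706.03
Week 3: $706.03 +$16.00 interest = $722.03; pay $154.22 → $567.81
Week 4: $567.81 +$16.00 interest = $583.81; pay $154.22 → $429.59
Week 5: $429.59 +$16.00 interest = $445.59; pay $154.22 → $291.37
Week 6: $291.37 +$16.00 interest = $307.37; pay $154.22 → $153.15
Week 7: $153.15 +$16.00 interest = $169.15; pay $154.22 → $14.93
Week 8: $14.93 +$16.00 interest = $30.93; pay $30.93 → $0.00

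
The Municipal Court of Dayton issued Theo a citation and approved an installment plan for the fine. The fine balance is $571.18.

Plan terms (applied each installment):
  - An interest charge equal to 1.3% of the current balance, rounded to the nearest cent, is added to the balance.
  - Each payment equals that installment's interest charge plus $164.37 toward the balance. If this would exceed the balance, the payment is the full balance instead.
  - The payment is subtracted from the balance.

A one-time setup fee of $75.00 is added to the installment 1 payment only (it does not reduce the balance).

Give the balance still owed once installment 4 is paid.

$0.00

Installment 1: opening $571.18; interest $7.43 → $578.61; payment $171.80 (+ $75.00 fee); balance $406.81
Installment 2: opening $406.81; interest $5.29 → $412.10; payment $169.66; balance $242.44
Installment 3: opening $242.44; interest $3.15 → $245.59; payment $167.52; balance $78.07
Installment 4: opening $78.07; interest $1.01 → $79.08; payment $79.08; balance $0.00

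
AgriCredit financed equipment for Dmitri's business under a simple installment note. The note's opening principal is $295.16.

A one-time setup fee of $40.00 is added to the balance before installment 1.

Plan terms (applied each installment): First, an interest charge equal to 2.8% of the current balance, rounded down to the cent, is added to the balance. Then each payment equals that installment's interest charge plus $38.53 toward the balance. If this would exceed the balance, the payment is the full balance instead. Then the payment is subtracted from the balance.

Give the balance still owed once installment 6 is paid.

$103.98

Installment 1: opening $335.16; interest $9.38 → $344.54; payment $47.91; balance $296.63
Installment 2: opening $296.63; interest $8.30 → $304.93; payment $46.83; balance $258.10
Installment 3: opening $258.10; interest $7.22 → $265.32; payment $45.75; balance $219.57
Installment 4: opening $219.57; interest $6.14 → $225.71; payment $44.67; balance $181.04
Installment 5: opening $181.04; interest $5.06 → $186.10; payment $43.59; balance $142.51
Installment 6: opening $142.51; interest $3.99 → $146.50; payment $42.52; balance $103.98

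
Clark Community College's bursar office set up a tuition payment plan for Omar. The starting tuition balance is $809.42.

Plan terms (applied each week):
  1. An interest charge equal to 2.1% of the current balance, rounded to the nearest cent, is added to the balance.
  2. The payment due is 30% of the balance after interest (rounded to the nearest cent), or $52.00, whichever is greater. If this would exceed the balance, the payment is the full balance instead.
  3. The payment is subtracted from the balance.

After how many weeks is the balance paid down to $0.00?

9

Week 1: opening $809.42; interest $17.00 → $826.42; payment $247.93; balance $578.49
Week 2: opening $578.49; interest $12.15 → $590.64; payment $177.19; balance $413.45
Week 3: opening $413.45; interest $8.68 → $422.13; payment $126.64; balance $295.49
Week 4: opening $295.49; interest $6.21 → $301.70; payment $90.51; balance $211.19
Week 5: opening $211.19; interest $4.43 → $215.62; payment $64.69; balance $150.93
Week 6: opening $150.93; interest $3.17 → $154.10; payment $52.00; balance $102.10
Week 7: opening $102.10; interest $2.14 → $104.24; payment $52.00; balance $52.24
Week 8: opening $52.24; interest $1.10 → $53.34; payment $52.00; balance $1.34
Week 9: opening $1.34; interest $0.03 → $1.37; payment $1.37; balance $0.00
Balance reaches $0.00 in week 9.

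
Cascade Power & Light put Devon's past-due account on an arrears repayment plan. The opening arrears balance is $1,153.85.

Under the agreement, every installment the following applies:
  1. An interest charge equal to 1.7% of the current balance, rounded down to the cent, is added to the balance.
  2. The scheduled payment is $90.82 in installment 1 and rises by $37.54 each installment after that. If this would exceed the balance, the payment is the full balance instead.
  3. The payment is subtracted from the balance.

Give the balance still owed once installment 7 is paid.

$0.00

Installment 1: opening $1,153.85; interest $19.61 → $1,173.46; payment $90.82; balance $1,082.64
Installment 2: opening $1,082.64; interest $18.40 → $1,101.04; payment $128.36; balance $972.68
Installment 3: opening $972.68; interest $16.53 → $989.21; payment $165.90; balance $823.31
Installment 4: opening $823.31; interest $13.99 → $837.30; payment $203.44; balance $633.86
Installment 5: opening $633.86; interest $10.77 → $644.63; payment $240.98; balance $403.65
Installment 6: opening $403.65; interest $6.86 → $410.51; payment $278.52; balance $131.99
Installment 7: opening $131.99; interest $2.24 → $134.23; payment $134.23; balance $0.00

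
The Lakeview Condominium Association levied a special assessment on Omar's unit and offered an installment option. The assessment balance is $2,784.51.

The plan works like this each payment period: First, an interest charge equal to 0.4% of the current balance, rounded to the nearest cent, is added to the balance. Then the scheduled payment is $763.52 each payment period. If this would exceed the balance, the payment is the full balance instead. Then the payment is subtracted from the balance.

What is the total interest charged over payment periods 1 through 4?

$26.45

Payment period 1: $2,784.51 +$11.14 interest = $2,795.65; pay $763.52 → $2,032.13
Payment period 2: $2,032.13 +$8.13 interest = $2,040.26; pay $763.52 → $1,276.74
Payment period 3: $1,276.74 +$5.11 interest = $1,281.85; pay $763.52 → $518.33
Payment period 4: $518.33 +$2.07 interest = $520.40; pay $520.40 → $0.00
Total interest: $11.14 + $8.13 + $5.11 + $2.07 = $26.45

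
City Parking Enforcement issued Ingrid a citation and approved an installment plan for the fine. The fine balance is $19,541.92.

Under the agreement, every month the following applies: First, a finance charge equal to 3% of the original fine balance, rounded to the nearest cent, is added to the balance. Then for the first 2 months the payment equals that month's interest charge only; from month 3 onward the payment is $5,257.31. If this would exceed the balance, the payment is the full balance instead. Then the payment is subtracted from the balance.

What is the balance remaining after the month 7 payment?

Month 1: opening $19,541.92; interest $586.26 → $20,128.18; payment $586.26; balance $19,541.92
Month 2: opening $19,541.92; interest $586.26 → $20,128.18; payment $586.26; balance $19,541.92
Month 3: opening $19,541.92; interest $586.26 → $20,128.18; payment $5,257.31; balance $14,870.87
Month 4: opening $14,870.87; interest $586.26 → $15,457.13; payment $5,257.31; balance $10,199.82
Month 5: opening $10,199.82; interest $586.26 → $10,786.08; payment $5,257.31; balance $5,528.77
Month 6: opening $5,528.77; interest $586.26 → $6,115.03; payment $5,257.31; balance $857.72
Month 7: opening $857.72; interest $586.26 → $1,443.98; payment $1,443.98; balance $0.00

$0.00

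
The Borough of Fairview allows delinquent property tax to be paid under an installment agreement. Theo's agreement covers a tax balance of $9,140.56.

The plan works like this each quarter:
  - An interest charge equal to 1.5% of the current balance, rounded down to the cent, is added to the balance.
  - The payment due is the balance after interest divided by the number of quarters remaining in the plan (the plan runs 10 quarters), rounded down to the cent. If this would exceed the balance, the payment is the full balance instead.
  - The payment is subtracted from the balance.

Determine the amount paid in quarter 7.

$1,014.46

Quarter 1: opening $9,140.56; interest $137.10 → $9,277.66; payment $927.76; balance $8,349.90
Quarter 2: opening $8,349.90; interest $125.24 → $8,475.14; payment $941.68; balance $7,533.46
Quarter 3: opening $7,533.46; interest $113.00 → $7,646.46; payment $955.80; balance $6,690.66
Quarter 4: opening $6,690.66; interest $100.35 → $6,791.01; payment $970.14; balance $5,820.87
Quarter 5: opening $5,820.87; interest $87.31 → $5,908.18; payment $984.69; balance $4,923.49
Quarter 6: opening $4,923.49; interest $73.85 → $4,997.34; payment $999.46; balance $3,997.88
Quarter 7: opening $3,997.88; interest $59.96 → $4,057.84; payment $1,014.46; balance $3,043.38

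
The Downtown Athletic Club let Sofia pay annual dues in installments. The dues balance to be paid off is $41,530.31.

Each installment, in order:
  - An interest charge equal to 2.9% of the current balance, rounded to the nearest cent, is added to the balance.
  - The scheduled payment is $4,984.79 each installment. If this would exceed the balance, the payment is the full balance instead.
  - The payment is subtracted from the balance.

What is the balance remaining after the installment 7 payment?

$12,650.60

Installment 1: opening $41,530.31; interest $1,204.38 → $42,734.69; payment $4,984.79; balance $37,749.90
Installment 2: opening $37,749.90; interest $1,094.75 → $38,844.65; payment $4,984.79; balance $33,859.86
Installment 3: opening $33,859.86; interest $981.94 → $34,841.80; payment $4,984.79; balance $29,857.01
Installment 4: opening $29,857.01; interest $865.85 → $30,722.86; payment $4,984.79; balance $25,738.07
Installment 5: opening $25,738.07; interest $746.40 → $26,484.47; payment $4,984.79; balance $21,499.68
Installment 6: opening $21,499.68; interest $623.49 → $22,123.17; payment $4,984.79; balance $17,138.38
Installment 7: opening $17,138.38; interest $497.01 → $17,635.39; payment $4,984.79; balance $12,650.60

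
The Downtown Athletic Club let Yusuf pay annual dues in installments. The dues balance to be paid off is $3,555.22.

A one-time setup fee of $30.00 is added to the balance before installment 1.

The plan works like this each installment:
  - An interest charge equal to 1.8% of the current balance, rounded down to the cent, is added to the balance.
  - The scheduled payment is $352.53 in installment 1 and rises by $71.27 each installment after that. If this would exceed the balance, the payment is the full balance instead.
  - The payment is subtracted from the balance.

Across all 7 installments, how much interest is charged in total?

$293.79

# | Opening | Interest | Payment | End bal
1 | $3,585.22 | $64.53 | $352.53 | $3,297.22
2 | $3,297.22 | $59.34 | $423.80 | $2,932.76
3 | $2,932.76 | $52.78 | $495.07 | $2,490.47
4 | $2,490.47 | $44.82 | $566.34 | $1,968.95
5 | $1,968.95 | $35.44 | $637.61 | $1,366.78
6 | $1,366.78 | $24.60 | $708.88 | $682.50
7 | $682.50 | $12.28 | $694.78 | $0.00
Total interest: $64.53 + $59.34 + $52.78 + $44.82 + $35.44 + $24.60 + $12.28 = $293.79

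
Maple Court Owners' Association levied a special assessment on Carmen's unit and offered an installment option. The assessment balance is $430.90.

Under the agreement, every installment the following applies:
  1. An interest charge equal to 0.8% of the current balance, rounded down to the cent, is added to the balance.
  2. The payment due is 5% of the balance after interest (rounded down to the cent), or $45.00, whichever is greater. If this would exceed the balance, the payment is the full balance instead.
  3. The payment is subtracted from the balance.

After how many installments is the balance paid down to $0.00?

Installment 1: $430.90 +$3.44 interest = $434.34; pay $45.00 → $389.34
Installment 2: $389.34 +$3.11 interest = $392.45; pay $45.00 → $347.45
Installment 3: $347.45 +$2.77 interest = $350.22; pay $45.00 → $305.22
Installment 4: $305.22 +$2.44 interest = $307.66; pay $45.00 → $262.66
Installment 5: $262.66 +$2.10 interest = $264.76; pay $45.00 → $219.76
Installment 6: $219.76 +$1.75 interest = $221.51; pay $45.00 → $176.51
Installment 7: $176.51 +$1.41 interest = $177.92; pay $45.00 → $132.92
Installment 8: $132.92 +$1.06 interest = $133.98; pay $45.00 → $88.98
Installment 9: $88.98 +$0.71 interest = $89.69; pay $45.00 → $44.69
Installment 10: $44.69 +$0.35 interest = $45.04; pay $45.00 → $0.04
Installment 11: $0.04 +$0.00 interest = $0.04; pay $0.04 → $0.00
Balance reaches $0.00 in installment 11.

11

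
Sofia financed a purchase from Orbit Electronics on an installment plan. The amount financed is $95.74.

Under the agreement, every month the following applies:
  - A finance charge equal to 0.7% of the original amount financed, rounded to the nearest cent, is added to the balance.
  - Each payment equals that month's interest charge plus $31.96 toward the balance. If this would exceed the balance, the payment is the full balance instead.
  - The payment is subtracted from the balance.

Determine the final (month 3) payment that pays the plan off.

Month 1: $95.74 +$0.67 interest = $96.41; pay $32.63 → $63.78
Month 2: $63.78 +$0.67 interest = $64.45; pay $32.63 → $31.82
Month 3: $31.82 +$0.67 interest = $32.49; pay $32.49 → $0.00

$32.49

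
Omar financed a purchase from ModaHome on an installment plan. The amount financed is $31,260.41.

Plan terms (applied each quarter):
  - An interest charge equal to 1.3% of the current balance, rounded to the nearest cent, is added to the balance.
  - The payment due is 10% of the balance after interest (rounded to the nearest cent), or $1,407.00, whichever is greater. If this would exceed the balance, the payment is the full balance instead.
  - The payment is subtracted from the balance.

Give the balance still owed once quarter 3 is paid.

$23,689.21

Quarter 1: $31,260.41 +$406.39 interest = $31,666.80; pay $3,166.68 → $28,500.12
Quarter 2: $28,500.12 +$370.50 interest = $28,870.62; pay $2,887.06 → $25,983.56
Quarter 3: $25,983.56 +$337.79 interest = $26,321.35; pay $2,632.14 → $23,689.21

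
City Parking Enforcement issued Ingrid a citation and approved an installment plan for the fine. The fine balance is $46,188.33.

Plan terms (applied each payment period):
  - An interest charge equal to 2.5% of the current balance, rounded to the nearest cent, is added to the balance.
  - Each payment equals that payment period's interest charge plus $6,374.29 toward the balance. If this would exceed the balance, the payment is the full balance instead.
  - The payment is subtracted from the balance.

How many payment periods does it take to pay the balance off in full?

8

Payment period 1: opening $46,188.33; interest $1,154.71 → $47,343.04; payment $7,529.00; balance $39,814.04
Payment period 2: opening $39,814.04; interest $995.35 → $40,809.39; payment $7,369.64; balance $33,439.75
Payment period 3: opening $33,439.75; interest $835.99 → $34,275.74; payment $7,210.28; balance $27,065.46
Payment period 4: opening $27,065.46; interest $676.64 → $27,742.10; payment $7,050.93; balance $20,691.17
Payment period 5: opening $20,691.17; interest $517.28 → $21,208.45; payment $6,891.57; balance $14,316.88
Payment period 6: opening $14,316.88; interest $357.92 → $14,674.80; payment $6,732.21; balance $7,942.59
Payment period 7: opening $7,942.59; interest $198.56 → $8,141.15; payment $6,572.85; balance $1,568.30
Payment period 8: opening $1,568.30; interest $39.21 → $1,607.51; payment $1,607.51; balance $0.00
Balance reaches $0.00 in payment period 8.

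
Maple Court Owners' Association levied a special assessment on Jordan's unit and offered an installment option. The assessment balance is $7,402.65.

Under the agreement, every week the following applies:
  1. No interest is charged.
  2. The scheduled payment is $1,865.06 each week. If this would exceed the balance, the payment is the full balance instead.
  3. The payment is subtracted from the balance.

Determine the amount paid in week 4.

$1,807.47

Week 1: $7,402.65 − $1,865.06 → $5,537.59
Week 2: $5,537.59 − $1,865.06 → $3,672.53
Week 3: $3,672.53 − $1,865.06 → $1,807.47
Week 4: $1,807.47 − $1,807.47 → $0.00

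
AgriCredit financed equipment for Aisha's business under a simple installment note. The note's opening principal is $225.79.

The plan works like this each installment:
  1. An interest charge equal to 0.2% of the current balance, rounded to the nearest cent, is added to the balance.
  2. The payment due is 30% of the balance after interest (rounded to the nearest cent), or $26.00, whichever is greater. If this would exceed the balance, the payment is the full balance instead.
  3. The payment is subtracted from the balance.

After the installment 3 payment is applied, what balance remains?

$77.91

Installment 1: $225.79 +$0.45 interest = $226.24; pay $67.87 → $158.37
Installment 2: $158.37 +$0.32 interest = $158.69; pay $47.61 → $111.08
Installment 3: $111.08 +$0.22 interest = $111.30; pay $33.39 → $77.91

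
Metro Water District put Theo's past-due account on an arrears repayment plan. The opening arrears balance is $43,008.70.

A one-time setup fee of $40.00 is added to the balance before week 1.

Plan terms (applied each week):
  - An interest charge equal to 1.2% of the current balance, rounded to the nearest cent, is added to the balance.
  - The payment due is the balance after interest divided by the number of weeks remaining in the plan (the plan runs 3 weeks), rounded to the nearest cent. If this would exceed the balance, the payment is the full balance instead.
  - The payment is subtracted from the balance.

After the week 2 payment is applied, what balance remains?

# | Opening | Interest | Payment | End bal
1 | $43,048.70 | $516.58 | $14,521.76 | $29,043.52
2 | $29,043.52 | $348.52 | $14,696.02 | $14,696.02

$14,696.02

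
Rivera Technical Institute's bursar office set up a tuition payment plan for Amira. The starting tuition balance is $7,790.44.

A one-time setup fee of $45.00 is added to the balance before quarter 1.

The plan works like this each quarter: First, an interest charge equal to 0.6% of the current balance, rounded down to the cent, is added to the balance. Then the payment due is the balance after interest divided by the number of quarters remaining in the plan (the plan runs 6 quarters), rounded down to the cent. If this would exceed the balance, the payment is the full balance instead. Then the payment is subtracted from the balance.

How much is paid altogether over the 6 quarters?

$8,001.62

# | Opening | Interest | Payment | End bal
1 | $7,835.44 | $47.01 | $1,313.74 | $6,568.71
2 | $6,568.71 | $39.41 | $1,321.62 | $5,286.50
3 | $5,286.50 | $31.71 | $1,329.55 | $3,988.66
4 | $3,988.66 | $23.93 | $1,337.53 | $2,675.06
5 | $2,675.06 | $16.05 | $1,345.55 | $1,345.56
6 | $1,345.56 | $8.07 | $1,353.63 | $0.00
Total paid: $8,001.62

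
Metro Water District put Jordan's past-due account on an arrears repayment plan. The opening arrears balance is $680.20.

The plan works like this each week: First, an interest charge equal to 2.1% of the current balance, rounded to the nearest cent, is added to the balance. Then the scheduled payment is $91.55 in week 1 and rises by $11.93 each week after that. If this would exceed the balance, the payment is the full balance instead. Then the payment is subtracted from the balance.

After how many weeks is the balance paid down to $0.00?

7

Week 1: $680.20 +$14.28 interest = $694.48; pay $91.55 → $602.93
Week 2: $602.93 +$12.66 interest = $615.59; pay $103.48 → $512.11
Week 3: $512.11 +$10.75 interest = $522.86; pay $115.41 → $407.45
Week 4: $407.45 +$8.56 interest = $416.01; pay $127.34 → $288.67
Week 5: $288.67 +$6.06 interest = $294.73; pay $139.27 → $155.46
Week 6: $155.46 +$3.26 interest = $158.72; pay $151.20 → $7.52
Week 7: $7.52 +$0.16 interest = $7.68; pay $7.68 → $0.00
Balance reaches $0.00 in week 7.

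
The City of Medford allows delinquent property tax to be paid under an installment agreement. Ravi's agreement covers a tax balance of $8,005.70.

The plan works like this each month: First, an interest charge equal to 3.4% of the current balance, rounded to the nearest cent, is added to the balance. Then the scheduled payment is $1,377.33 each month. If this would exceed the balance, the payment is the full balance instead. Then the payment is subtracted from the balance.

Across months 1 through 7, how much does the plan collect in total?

Month 1: opening $8,005.70; interest $272.19 → $8,277.89; payment $1,377.33; balance $6,900.56
Month 2: opening $6,900.56; interest $234.62 → $7,135.18; payment $1,377.33; balance $5,757.85
Month 3: opening $5,757.85; interest $195.77 → $5,953.62; payment $1,377.33; balance $4,576.29
Month 4: opening $4,576.29; interest $155.59 → $4,731.88; payment $1,377.33; balance $3,354.55
Month 5: opening $3,354.55; interest $114.05 → $3,468.60; payment $1,377.33; balance $2,091.27
Month 6: opening $2,091.27; interest $71.10 → $2,162.37; payment $1,377.33; balance $785.04
Month 7: opening $785.04; interest $26.69 → $811.73; payment $811.73; balance $0.00
Total paid: $9,075.71

$9,075.71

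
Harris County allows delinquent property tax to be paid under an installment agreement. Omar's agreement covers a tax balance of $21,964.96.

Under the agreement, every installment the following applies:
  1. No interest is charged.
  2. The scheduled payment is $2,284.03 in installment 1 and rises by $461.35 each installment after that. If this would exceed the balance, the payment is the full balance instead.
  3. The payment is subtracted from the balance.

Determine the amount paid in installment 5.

$4,129.43

Installment 1: $21,964.96 − $2,284.03 → $19,680.93
Installment 2: $19,680.93 − $2,745.38 → $16,935.55
Installment 3: $16,935.55 − $3,206.73 → $13,728.82
Installment 4: $13,728.82 − $3,668.08 → $10,060.74
Installment 5: $10,060.74 − $4,129.43 → $5,931.31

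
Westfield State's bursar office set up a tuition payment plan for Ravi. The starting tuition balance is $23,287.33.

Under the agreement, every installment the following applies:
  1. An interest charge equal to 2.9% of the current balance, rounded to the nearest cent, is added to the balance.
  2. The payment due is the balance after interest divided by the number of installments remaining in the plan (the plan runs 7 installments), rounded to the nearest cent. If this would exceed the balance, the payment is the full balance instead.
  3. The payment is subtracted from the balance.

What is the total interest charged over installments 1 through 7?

Installment 1: opening $23,287.33; interest $675.33 → $23,962.66; payment $3,423.24; balance $20,539.42
Installment 2: opening $20,539.42; interest $595.64 → $21,135.06; payment $3,522.51; balance $17,612.55
Installment 3: opening $17,612.55; interest $510.76 → $18,123.31; payment $3,624.66; balance $14,498.65
Installment 4: opening $14,498.65; interest $420.46 → $14,919.11; payment $3,729.78; balance $11,189.33
Installment 5: opening $11,189.33; interest $324.49 → $11,513.82; payment $3,837.94; balance $7,675.88
Installment 6: opening $7,675.88; interest $222.60 → $7,898.48; payment $3,949.24; balance $3,949.24
Installment 7: opening $3,949.24; interest $114.53 → $4,063.77; payment $4,063.77; balance $0.00
Total interest: $675.33 + $595.64 + $510.76 + $420.46 + $324.49 + $222.60 + $114.53 = $2,863.81

$2,863.81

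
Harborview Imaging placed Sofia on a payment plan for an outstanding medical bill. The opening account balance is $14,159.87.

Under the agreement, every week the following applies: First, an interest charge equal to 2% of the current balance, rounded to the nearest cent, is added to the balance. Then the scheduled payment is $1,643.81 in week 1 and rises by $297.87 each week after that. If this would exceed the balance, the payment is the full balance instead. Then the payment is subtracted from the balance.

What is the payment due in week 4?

Week 1: $14,159.87 +$283.20 interest = $14,443.07; pay $1,643.81 → $12,799.26
Week 2: $12,799.26 +$255.99 interest = $13,055.25; pay $1,941.68 → $11,113.57
Week 3: $11,113.57 +$222.27 interest = $11,335.84; pay $2,239.55 → $9,096.29
Week 4: $9,096.29 +$181.93 interest = $9,278.22; pay $2,537.42 → $6,740.80

$2,537.42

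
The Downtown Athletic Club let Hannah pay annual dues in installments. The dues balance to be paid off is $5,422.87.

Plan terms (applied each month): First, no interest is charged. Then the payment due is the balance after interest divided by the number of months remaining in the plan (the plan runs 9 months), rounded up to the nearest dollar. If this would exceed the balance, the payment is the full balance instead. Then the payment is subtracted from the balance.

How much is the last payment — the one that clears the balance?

Month 1: opening $5,422.87; payment $603.00; balance $4,819.87
Month 2: opening $4,819.87; payment $603.00; balance $4,216.87
Month 3: opening $4,216.87; payment $603.00; balance $3,613.87
Month 4: opening $3,613.87; payment $603.00; balance $3,010.87
Month 5: opening $3,010.87; payment $603.00; balance $2,407.87
Month 6: opening $2,407.87; payment $602.00; balance $1,805.87
Month 7: opening $1,805.87; payment $602.00; balance $1,203.87
Month 8: opening $1,203.87; payment $602.00; balance $601.87
Month 9: opening $601.87; payment $601.87; balance $0.00

$601.87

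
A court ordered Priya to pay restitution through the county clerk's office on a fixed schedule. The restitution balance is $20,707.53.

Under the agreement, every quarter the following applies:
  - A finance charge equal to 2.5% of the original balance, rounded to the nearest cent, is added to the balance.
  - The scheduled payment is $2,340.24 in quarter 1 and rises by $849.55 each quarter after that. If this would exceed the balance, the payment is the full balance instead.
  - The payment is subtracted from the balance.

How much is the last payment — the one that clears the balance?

Quarter 1: opening $20,707.53; interest $517.69 → $21,225.22; payment $2,340.24; balance $18,884.98
Quarter 2: opening $18,884.98; interest $517.69 → $19,402.67; payment $3,189.79; balance $16,212.88
Quarter 3: opening $16,212.88; interest $517.69 → $16,730.57; payment $4,039.34; balance $12,691.23
Quarter 4: opening $12,691.23; interest $517.69 → $13,208.92; payment $4,888.89; balance $8,320.03
Quarter 5: opening $8,320.03; interest $517.69 → $8,837.72; payment $5,738.44; balance $3,099.28
Quarter 6: opening $3,099.28; interest $517.69 → $3,616.97; payment $3,616.97; balance $0.00

$3,616.97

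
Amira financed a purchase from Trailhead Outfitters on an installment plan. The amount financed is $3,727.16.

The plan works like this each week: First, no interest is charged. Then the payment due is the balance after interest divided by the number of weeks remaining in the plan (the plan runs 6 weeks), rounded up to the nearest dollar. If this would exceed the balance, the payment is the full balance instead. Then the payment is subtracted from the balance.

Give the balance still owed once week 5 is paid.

Week 1: opening $3,727.16; payment $622.00; balance $3,105.16
Week 2: opening $3,105.16; payment $622.00; balance $2,483.16
Week 3: opening $2,483.16; payment $621.00; balance $1,862.16
Week 4: opening $1,862.16; payment $621.00; balance $1,241.16
Week 5: opening $1,241.16; payment $621.00; balance $620.16

$620.16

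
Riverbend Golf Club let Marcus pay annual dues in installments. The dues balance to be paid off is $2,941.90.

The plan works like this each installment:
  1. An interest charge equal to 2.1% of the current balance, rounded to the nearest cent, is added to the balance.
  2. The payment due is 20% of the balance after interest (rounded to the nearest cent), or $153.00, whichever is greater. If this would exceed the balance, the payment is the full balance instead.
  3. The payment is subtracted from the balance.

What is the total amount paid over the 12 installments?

$3,242.68

Installment 1: $2,941.90 +$61.78 interest = $3,003.68; pay $600.74 → $2,402.94
Installment 2: $2,402.94 +$50.46 interest = $2,453.40; pay $490.68 → $1,962.72
Installment 3: $1,962.72 +$41.22 interest = $2,003.94; pay $400.79 → $1,603.15
Installment 4: $1,603.15 +$33.67 interest = $1,636.82; pay $327.36 → $1,309.46
Installment 5: $1,309.46 +$27.50 interest = $1,336.96; pay $267.39 → $1,069.57
Installment 6: $1,069.57 +$22.46 interest = $1,092.03; pay $218.41 → $873.62
Installment 7: $873.62 +$18.35 interest = $891.97; pay $178.39 → $713.58
Installment 8: $713.58 +$14.99 interest = $728.57; pay $153.00 → $575.57
Installment 9: $575.57 +$12.09 interest = $587.66; pay $153.00 → $434.66
Installment 10: $434.66 +$9.13 interest = $443.79; pay $153.00 → $290.79
Installment 11: $290.79 +$6.11 interest = $296.90; pay $153.00 → $143.90
Installment 12: $143.90 +$3.02 interest = $146.92; pay $146.92 → $0.00
Total paid: $3,242.68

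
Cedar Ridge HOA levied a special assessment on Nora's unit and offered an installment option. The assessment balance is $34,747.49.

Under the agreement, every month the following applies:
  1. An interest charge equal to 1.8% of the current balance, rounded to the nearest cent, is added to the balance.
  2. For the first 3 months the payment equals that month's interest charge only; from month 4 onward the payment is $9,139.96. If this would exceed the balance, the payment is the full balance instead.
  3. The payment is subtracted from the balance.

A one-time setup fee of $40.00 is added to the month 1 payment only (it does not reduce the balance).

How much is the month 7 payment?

# | Opening | Interest | Payment | Fee | End bal
1 | $34,747.49 | $625.45 | $625.45 | $40.00 | $34,747.49
2 | $34,747.49 | $625.45 | $625.45 | — | $34,747.49
3 | $34,747.49 | $625.45 | $625.45 | — | $34,747.49
4 | $34,747.49 | $625.45 | $9,139.96 | — | $26,232.98
5 | $26,232.98 | $472.19 | $9,139.96 | — | $17,565.21
6 | $17,565.21 | $316.17 | $9,139.96 | — | $8,741.42
7 | $8,741.42 | $157.35 | $8,898.77 | — | $0.00

$8,898.77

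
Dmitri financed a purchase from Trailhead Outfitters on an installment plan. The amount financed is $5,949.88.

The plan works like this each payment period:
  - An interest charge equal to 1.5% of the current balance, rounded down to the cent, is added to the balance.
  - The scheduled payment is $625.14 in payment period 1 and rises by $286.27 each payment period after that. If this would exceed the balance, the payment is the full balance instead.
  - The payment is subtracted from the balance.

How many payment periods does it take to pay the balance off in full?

6

Payment period 1: opening $5,949.88; interest $89.24 → $6,039.12; payment $625.14; balance $5,413.98
Payment period 2: opening $5,413.98; interest $81.20 → $5,495.18; payment $911.41; balance $4,583.77
Payment period 3: opening $4,583.77; interest $68.75 → $4,652.52; payment $1,197.68; balance $3,454.84
Payment period 4: opening $3,454.84; interest $51.82 → $3,506.66; payment $1,483.95; balance $2,022.71
Payment period 5: opening $2,022.71; interest $30.34 → $2,053.05; payment $1,770.22; balance $282.83
Payment period 6: opening $282.83; interest $4.24 → $287.07; payment $287.07; balance $0.00
Balance reaches $0.00 in payment period 6.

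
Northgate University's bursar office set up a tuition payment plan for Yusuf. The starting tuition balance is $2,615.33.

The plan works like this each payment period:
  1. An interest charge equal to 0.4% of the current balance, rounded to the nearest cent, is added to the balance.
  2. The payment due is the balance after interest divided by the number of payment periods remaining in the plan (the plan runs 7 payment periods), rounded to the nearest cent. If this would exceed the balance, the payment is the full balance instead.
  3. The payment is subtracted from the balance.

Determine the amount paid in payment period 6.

$382.68

Payment period 1: opening $2,615.33; interest $10.46 → $2,625.79; payment $375.11; balance $2,250.68
Payment period 2: opening $2,250.68; interest $9.00 → $2,259.68; payment $376.61; balance $1,883.07
Payment period 3: opening $1,883.07; interest $7.53 → $1,890.60; payment $378.12; balance $1,512.48
Payment period 4: opening $1,512.48; interest $6.05 → $1,518.53; payment $379.63; balance $1,138.90
Payment period 5: opening $1,138.90; interest $4.56 → $1,143.46; payment $381.15; balance $762.31
Payment period 6: opening $762.31; interest $3.05 → $765.36; payment $382.68; balance $382.68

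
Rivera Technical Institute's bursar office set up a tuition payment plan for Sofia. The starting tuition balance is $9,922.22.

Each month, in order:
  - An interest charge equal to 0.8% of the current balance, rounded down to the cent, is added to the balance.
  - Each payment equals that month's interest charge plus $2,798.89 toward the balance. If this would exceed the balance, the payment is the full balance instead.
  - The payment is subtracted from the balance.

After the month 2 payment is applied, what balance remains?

Month 1: $9,922.22 +$79.37 interest = $10,001.59; pay $2,878.26 → $7,123.33
Month 2: $7,123.33 +$56.98 interest = $7,180.31; pay $2,855.87 → $4,324.44

$4,324.44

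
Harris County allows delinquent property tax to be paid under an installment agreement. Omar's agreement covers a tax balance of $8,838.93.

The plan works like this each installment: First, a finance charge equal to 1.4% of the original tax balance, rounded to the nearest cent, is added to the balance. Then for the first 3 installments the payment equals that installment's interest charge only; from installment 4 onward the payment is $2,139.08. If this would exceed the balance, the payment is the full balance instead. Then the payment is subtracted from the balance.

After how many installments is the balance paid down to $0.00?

8

Installment 1: opening $8,838.93; interest $123.75 → $8,962.68; payment $123.75; balance $8,838.93
Installment 2: opening $8,838.93; interest $123.75 → $8,962.68; payment $123.75; balance $8,838.93
Installment 3: opening $8,838.93; interest $123.75 → $8,962.68; payment $123.75; balance $8,838.93
Installment 4: opening $8,838.93; interest $123.75 → $8,962.68; payment $2,139.08; balance $6,823.60
Installment 5: opening $6,823.60; interest $123.75 → $6,947.35; payment $2,139.08; balance $4,808.27
Installment 6: opening $4,808.27; interest $123.75 → $4,932.02; payment $2,139.08; balance $2,792.94
Installment 7: opening $2,792.94; interest $123.75 → $2,916.69; payment $2,139.08; balance $777.61
Installment 8: opening $777.61; interest $123.75 → $901.36; payment $901.36; balance $0.00
Balance reaches $0.00 in installment 8.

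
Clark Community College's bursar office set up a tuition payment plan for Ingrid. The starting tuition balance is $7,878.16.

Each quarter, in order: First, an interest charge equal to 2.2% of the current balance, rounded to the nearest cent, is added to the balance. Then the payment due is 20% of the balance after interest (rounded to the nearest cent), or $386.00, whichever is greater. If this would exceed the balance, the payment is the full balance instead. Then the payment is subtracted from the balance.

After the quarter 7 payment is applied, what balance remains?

$1,924.02

Quarter 1: opening $7,878.16; interest $173.32 → $8,051.48; payment $1,610.30; balance $6,441.18
Quarter 2: opening $6,441.18; interest $141.71 → $6,582.89; payment $1,316.58; balance $5,266.31
Quarter 3: opening $5,266.31; interest $115.86 → $5,382.17; payment $1,076.43; balance $4,305.74
Quarter 4: opening $4,305.74; interest $94.73 → $4,400.47; payment $880.09; balance $3,520.38
Quarter 5: opening $3,520.38; interest $77.45 → $3,597.83; payment $719.57; balance $2,878.26
Quarter 6: opening $2,878.26; interest $63.32 → $2,941.58; payment $588.32; balance $2,353.26
Quarter 7: opening $2,353.26; interest $51.77 → $2,405.03; payment $481.01; balance $1,924.02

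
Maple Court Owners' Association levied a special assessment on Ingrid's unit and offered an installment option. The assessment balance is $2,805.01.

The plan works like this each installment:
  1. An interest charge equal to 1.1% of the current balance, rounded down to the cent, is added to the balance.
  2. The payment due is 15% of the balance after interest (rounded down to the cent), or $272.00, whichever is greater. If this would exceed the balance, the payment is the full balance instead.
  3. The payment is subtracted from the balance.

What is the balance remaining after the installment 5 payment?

Installment 1: $2,805.01 +$30.85 interest = $2,835.86; pay $425.37 → $2,410.49
Installment 2: $2,410.49 +$26.51 interest = $2,437.00; pay $365.55 → $2,071.45
Installment 3: $2,071.45 +$22.78 interest = $2,094.23; pay $314.13 → $1,780.10
Installment 4: $1,780.10 +$19.58 interest = $1,799.68; pay $272.00 → $1,527.68
Installment 5: $1,527.68 +$16.80 interest = $1,544.48; pay $272.00 → $1,272.48

$1,272.48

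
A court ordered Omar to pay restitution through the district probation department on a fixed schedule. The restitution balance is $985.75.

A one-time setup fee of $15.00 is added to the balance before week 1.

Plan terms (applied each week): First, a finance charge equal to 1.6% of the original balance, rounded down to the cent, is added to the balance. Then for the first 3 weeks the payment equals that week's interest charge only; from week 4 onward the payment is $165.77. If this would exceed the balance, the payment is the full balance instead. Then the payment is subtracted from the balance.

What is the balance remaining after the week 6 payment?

Week 1: $1,000.75 +$15.77 interest = $1,016.52; pay $15.77 → $1,000.75
Week 2: $1,000.75 +$15.77 interest = $1,016.52; pay $15.77 → $1,000.75
Week 3: $1,000.75 +$15.77 interest = $1,016.52; pay $15.77 → $1,000.75
Week 4: $1,000.75 +$15.77 interest = $1,016.52; pay $165.77 → $850.75
Week 5: $850.75 +$15.77 interest = $866.52; pay $165.77 → $700.75
Week 6: $700.75 +$15.77 interest = $716.52; pay $165.77 → $550.75

$550.75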